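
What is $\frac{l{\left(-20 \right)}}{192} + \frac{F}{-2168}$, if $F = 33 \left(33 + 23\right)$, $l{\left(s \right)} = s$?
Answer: $- \frac{12443}{13008} \approx -0.95656$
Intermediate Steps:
$F = 1848$ ($F = 33 \cdot 56 = 1848$)
$\frac{l{\left(-20 \right)}}{192} + \frac{F}{-2168} = - \frac{20}{192} + \frac{1848}{-2168} = \left(-20\right) \frac{1}{192} + 1848 \left(- \frac{1}{2168}\right) = - \frac{5}{48} - \frac{231}{271} = - \frac{12443}{13008}$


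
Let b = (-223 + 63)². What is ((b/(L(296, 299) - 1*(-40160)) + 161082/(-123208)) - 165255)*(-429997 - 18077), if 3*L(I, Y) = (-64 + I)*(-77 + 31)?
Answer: 15653046159695835891/211394126 ≈ 7.4047e+10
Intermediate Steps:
b = 25600 (b = (-160)² = 25600)
L(I, Y) = 2944/3 - 46*I/3 (L(I, Y) = ((-64 + I)*(-77 + 31))/3 = ((-64 + I)*(-46))/3 = (2944 - 46*I)/3 = 2944/3 - 46*I/3)
((b/(L(296, 299) - 1*(-40160)) + 161082/(-123208)) - 165255)*(-429997 - 18077) = ((25600/((2944/3 - 46/3*296) - 1*(-40160)) + 161082/(-123208)) - 165255)*(-429997 - 18077) = ((25600/((2944/3 - 13616/3) + 40160) + 161082*(-1/123208)) - 165255)*(-448074) = ((25600/(-10672/3 + 40160) - 80541/61604) - 165255)*(-448074) = ((25600/(109808/3) - 80541/61604) - 165255)*(-448074) = ((25600*(3/109808) - 80541/61604) - 165255)*(-448074) = ((4800/6863 - 80541/61604) - 165255)*(-448074) = (-257053683/422788252 - 165255)*(-448074) = -69868129637943/422788252*(-448074) = 15653046159695835891/211394126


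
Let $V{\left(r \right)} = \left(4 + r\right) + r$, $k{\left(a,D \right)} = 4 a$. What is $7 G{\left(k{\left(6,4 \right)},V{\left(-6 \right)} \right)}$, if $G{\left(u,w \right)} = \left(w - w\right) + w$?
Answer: $-56$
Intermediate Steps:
$V{\left(r \right)} = 4 + 2 r$
$G{\left(u,w \right)} = w$ ($G{\left(u,w \right)} = 0 + w = w$)
$7 G{\left(k{\left(6,4 \right)},V{\left(-6 \right)} \right)} = 7 \left(4 + 2 \left(-6\right)\right) = 7 \left(4 - 12\right) = 7 \left(-8\right) = -56$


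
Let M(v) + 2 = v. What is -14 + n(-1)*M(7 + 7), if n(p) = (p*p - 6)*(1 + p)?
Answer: -14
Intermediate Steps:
M(v) = -2 + v
n(p) = (1 + p)*(-6 + p**2) (n(p) = (p**2 - 6)*(1 + p) = (-6 + p**2)*(1 + p) = (1 + p)*(-6 + p**2))
-14 + n(-1)*M(7 + 7) = -14 + (-6 + (-1)**2 + (-1)**3 - 6*(-1))*(-2 + (7 + 7)) = -14 + (-6 + 1 - 1 + 6)*(-2 + 14) = -14 + 0*12 = -14 + 0 = -14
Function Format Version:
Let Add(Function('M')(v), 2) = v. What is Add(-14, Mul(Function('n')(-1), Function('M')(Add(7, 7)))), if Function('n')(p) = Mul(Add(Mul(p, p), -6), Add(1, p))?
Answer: -14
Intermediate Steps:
Function('M')(v) = Add(-2, v)
Function('n')(p) = Mul(Add(1, p), Add(-6, Pow(p, 2))) (Function('n')(p) = Mul(Add(Pow(p, 2), -6), Add(1, p)) = Mul(Add(-6, Pow(p, 2)), Add(1, p)) = Mul(Add(1, p), Add(-6, Pow(p, 2))))
Add(-14, Mul(Function('n')(-1), Function('M')(Add(7, 7)))) = Add(-14, Mul(Add(-6, Pow(-1, 2), Pow(-1, 3), Mul(-6, -1)), Add(-2, Add(7, 7)))) = Add(-14, Mul(Add(-6, 1, -1, 6), Add(-2, 14))) = Add(-14, Mul(0, 12)) = Add(-14, 0) = -14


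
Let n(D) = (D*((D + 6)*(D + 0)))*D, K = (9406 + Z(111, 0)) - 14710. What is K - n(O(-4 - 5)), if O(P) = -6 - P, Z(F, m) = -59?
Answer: -5606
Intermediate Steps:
K = -5363 (K = (9406 - 59) - 14710 = 9347 - 14710 = -5363)
n(D) = D³*(6 + D) (n(D) = (D*((6 + D)*D))*D = (D*(D*(6 + D)))*D = (D²*(6 + D))*D = D³*(6 + D))
K - n(O(-4 - 5)) = -5363 - (-6 - (-4 - 5))³*(6 + (-6 - (-4 - 5))) = -5363 - (-6 - 1*(-9))³*(6 + (-6 - 1*(-9))) = -5363 - (-6 + 9)³*(6 + (-6 + 9)) = -5363 - 3³*(6 + 3) = -5363 - 27*9 = -5363 - 1*243 = -5363 - 243 = -5606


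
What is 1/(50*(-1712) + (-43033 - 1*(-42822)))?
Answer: -1/85811 ≈ -1.1654e-5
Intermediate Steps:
1/(50*(-1712) + (-43033 - 1*(-42822))) = 1/(-85600 + (-43033 + 42822)) = 1/(-85600 - 211) = 1/(-85811) = -1/85811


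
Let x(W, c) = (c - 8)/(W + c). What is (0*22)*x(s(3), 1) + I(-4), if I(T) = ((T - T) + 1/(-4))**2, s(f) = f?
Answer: 1/16 ≈ 0.062500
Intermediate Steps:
x(W, c) = (-8 + c)/(W + c)
I(T) = 1/16 (I(T) = (0 - 1/4)**2 = (-1/4)**2 = 1/16)
(0*22)*x(s(3), 1) + I(-4) = (0*22)*((-8 + 1)/(3 + 1)) + 1/16 = 0*(-7/4) + 1/16 = 0 + 1/16 = 1/16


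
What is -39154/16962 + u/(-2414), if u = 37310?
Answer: -181842494/10236567 ≈ -17.764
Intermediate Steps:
-39154/16962 + u/(-2414) = -39154/16962 + 37310/(-2414) = -39154*1/16962 + 37310*(-1/2414) = -19577/8481 - 18655/1207 = -181842494/10236567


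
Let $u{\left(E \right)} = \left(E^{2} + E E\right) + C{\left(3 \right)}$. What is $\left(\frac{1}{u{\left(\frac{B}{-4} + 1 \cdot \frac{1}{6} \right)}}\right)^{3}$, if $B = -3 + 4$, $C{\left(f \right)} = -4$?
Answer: $- \frac{373248}{23639903} \approx -0.015789$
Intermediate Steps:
$B = 1$
$u{\left(E \right)} = -4 + 2 E^{2}$ ($u{\left(E \right)} = \left(E^{2} + E E\right) - 4 = \left(E^{2} + E^{2}\right) - 4 = 2 E^{2} - 4 = -4 + 2 E^{2}$)
$\left(\frac{1}{u{\left(\frac{B}{-4} + 1 \cdot \frac{1}{6} \right)}}\right)^{3} = \left(\frac{1}{-4 + 2 \left(1 \frac{1}{-4} + 1 \cdot \frac{1}{6}\right)^{2}}\right)^{3} = \left(\frac{1}{-4 + 2 \left(1 \left(- \frac{1}{4}\right) + 1 \cdot \frac{1}{6}\right)^{2}}\right)^{3} = \left(\frac{1}{-4 + 2 \left(- \frac{1}{4} + \frac{1}{6}\right)^{2}}\right)^{3} = \left(\frac{1}{-4 + 2 \left(- \frac{1}{12}\right)^{2}}\right)^{3} = \left(\frac{1}{-4 + 2 \cdot \frac{1}{144}}\right)^{3} = \left(\frac{1}{-4 + \frac{1}{72}}\right)^{3} = \left(\frac{1}{- \frac{287}{72}}\right)^{3} = \left(- \frac{72}{287}\right)^{3} = - \frac{373248}{23639903}$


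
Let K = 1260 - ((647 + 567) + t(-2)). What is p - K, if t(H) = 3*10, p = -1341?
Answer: -1357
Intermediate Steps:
t(H) = 30
K = 16 (K = 1260 - ((647 + 567) + 30) = 1260 - (1214 + 30) = 1260 - 1*1244 = 1260 - 1244 = 16)
p - K = -1341 - 1*16 = -1341 - 16 = -1357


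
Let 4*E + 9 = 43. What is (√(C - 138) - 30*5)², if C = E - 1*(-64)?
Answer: (300 - I*√262)²/4 ≈ 22435.0 - 2428.0*I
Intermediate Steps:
E = 17/2 (E = -9/4 + (¼)*43 = -9/4 + 43/4 = 17/2 ≈ 8.5000)
C = 145/2 (C = 17/2 - 1*(-64) = 17/2 + 64 = 145/2 ≈ 72.500)
(√(C - 138) - 30*5)² = (√(145/2 - 138) - 30*5)² = (√(-131/2) - 150)² = (I*√262/2 - 150)² = (-150 + I*√262/2)²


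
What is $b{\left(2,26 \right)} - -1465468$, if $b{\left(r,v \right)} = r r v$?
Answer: $1465572$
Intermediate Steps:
$b{\left(r,v \right)} = v r^{2}$ ($b{\left(r,v \right)} = r^{2} v = v r^{2}$)
$b{\left(2,26 \right)} - -1465468 = 26 \cdot 2^{2} - -1465468 = 26 \cdot 4 + 1465468 = 104 + 1465468 = 1465572$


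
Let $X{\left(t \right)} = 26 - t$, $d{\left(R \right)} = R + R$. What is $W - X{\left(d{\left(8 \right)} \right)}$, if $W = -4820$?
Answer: $-4830$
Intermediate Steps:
$d{\left(R \right)} = 2 R$
$W - X{\left(d{\left(8 \right)} \right)} = -4820 - \left(26 - 2 \cdot 8\right) = -4820 - \left(26 - 16\right) = -4820 - 10 = -4830$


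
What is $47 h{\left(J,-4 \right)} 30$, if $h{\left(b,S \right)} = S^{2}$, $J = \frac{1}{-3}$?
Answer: $22560$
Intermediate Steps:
$J = - \frac{1}{3} \approx -0.33333$
$47 h{\left(J,-4 \right)} 30 = 47 \left(-4\right)^{2} \cdot 30 = 47 \cdot 16 \cdot 30 = 752 \cdot 30 = 22560$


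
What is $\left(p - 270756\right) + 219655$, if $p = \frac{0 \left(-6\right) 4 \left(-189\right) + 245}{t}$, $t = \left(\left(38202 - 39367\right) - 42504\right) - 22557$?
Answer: $- \frac{3384215071}{66226} \approx -51101.0$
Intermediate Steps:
$t = -66226$ ($t = \left(\left(38202 - 39367\right) - 42504\right) - 22557 = \left(-1165 - 42504\right) - 22557 = -43669 - 22557 = -66226$)
$p = - \frac{245}{66226}$ ($p = \frac{0 \left(-6\right) 4 \left(-189\right) + 245}{-66226} = \left(0 \cdot 4 \left(-189\right) + 245\right) \left(- \frac{1}{66226}\right) = \left(0 \left(-189\right) + 245\right) \left(- \frac{1}{66226}\right) = \left(0 + 245\right) \left(- \frac{1}{66226}\right) = 245 \left(- \frac{1}{66226}\right) = - \frac{245}{66226} \approx -0.0036995$)
$\left(p - 270756\right) + 219655 = \left(- \frac{245}{66226} - 270756\right) + 219655 = - \frac{17931087101}{66226} + 219655 = - \frac{3384215071}{66226}$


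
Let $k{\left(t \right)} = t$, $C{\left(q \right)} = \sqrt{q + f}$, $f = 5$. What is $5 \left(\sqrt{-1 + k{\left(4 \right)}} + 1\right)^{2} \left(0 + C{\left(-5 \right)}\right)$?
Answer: $0$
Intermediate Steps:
$C{\left(q \right)} = \sqrt{5 + q}$ ($C{\left(q \right)} = \sqrt{q + 5} = \sqrt{5 + q}$)
$5 \left(\sqrt{-1 + k{\left(4 \right)}} + 1\right)^{2} \left(0 + C{\left(-5 \right)}\right) = 5 \left(\sqrt{-1 + 4} + 1\right)^{2} \left(0 + \sqrt{5 - 5}\right) = 5 \left(\sqrt{3} + 1\right)^{2} \left(0 + \sqrt{0}\right) = 5 \left(1 + \sqrt{3}\right)^{2} \left(0 + 0\right) = 5 \left(1 + \sqrt{3}\right)^{2} \cdot 0 = 0$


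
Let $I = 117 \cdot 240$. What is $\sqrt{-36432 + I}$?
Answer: $12 i \sqrt{58} \approx 91.389 i$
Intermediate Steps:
$I = 28080$
$\sqrt{-36432 + I} = \sqrt{-36432 + 28080} = \sqrt{-8352} = 12 i \sqrt{58}$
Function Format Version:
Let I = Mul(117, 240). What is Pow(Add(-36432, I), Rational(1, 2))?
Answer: Mul(12, I, Pow(58, Rational(1, 2))) ≈ Mul(91.389, I)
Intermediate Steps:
I = 28080
Pow(Add(-36432, I), Rational(1, 2)) = Pow(Add(-36432, 28080), Rational(1, 2)) = Pow(-8352, Rational(1, 2)) = Mul(12, I, Pow(58, Rational(1, 2)))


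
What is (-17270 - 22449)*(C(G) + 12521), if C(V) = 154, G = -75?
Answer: -503438325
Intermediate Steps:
(-17270 - 22449)*(C(G) + 12521) = (-17270 - 22449)*(154 + 12521) = -39719*12675 = -503438325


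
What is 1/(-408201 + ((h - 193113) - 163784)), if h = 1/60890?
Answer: -60890/46586817219 ≈ -1.3070e-6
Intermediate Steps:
h = 1/60890 ≈ 1.6423e-5
1/(-408201 + ((h - 193113) - 163784)) = 1/(-408201 + ((1/60890 - 193113) - 163784)) = 1/(-408201 + (-11758650569/60890 - 163784)) = 1/(-408201 - 21731458329/60890) = 1/(-46586817219/60890) = -60890/46586817219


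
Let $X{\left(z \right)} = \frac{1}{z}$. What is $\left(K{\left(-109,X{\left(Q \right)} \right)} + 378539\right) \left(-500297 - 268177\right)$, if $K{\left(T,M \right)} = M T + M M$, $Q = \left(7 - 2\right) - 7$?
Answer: $- \frac{581878906875}{2} \approx -2.9094 \cdot 10^{11}$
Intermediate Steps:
$Q = -2$ ($Q = 5 - 7 = -2$)
$K{\left(T,M \right)} = M^{2} + M T$ ($K{\left(T,M \right)} = M T + M^{2} = M^{2} + M T$)
$\left(K{\left(-109,X{\left(Q \right)} \right)} + 378539\right) \left(-500297 - 268177\right) = \left(\frac{\frac{1}{-2} - 109}{-2} + 378539\right) \left(-500297 - 268177\right) = \left(- \frac{- \frac{1}{2} - 109}{2} + 378539\right) \left(-768474\right) = \left(\left(- \frac{1}{2}\right) \left(- \frac{219}{2}\right) + 378539\right) \left(-768474\right) = \left(\frac{219}{4} + 378539\right) \left(-768474\right) = \frac{1514375}{4} \left(-768474\right) = - \frac{581878906875}{2}$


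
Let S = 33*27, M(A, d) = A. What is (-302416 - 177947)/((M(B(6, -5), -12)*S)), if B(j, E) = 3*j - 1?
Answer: -160121/5049 ≈ -31.713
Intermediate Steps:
B(j, E) = -1 + 3*j
S = 891
(-302416 - 177947)/((M(B(6, -5), -12)*S)) = (-302416 - 177947)/(((-1 + 3*6)*891)) = -480363*1/(891*(-1 + 18)) = -480363/(17*891) = -480363/15147 = -480363*1/15147 = -160121/5049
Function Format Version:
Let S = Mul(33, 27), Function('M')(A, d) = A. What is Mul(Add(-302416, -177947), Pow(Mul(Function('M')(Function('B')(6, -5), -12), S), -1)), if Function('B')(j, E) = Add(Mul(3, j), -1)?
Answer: Rational(-160121, 5049) ≈ -31.713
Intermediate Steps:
Function('B')(j, E) = Add(-1, Mul(3, j))
S = 891
Mul(Add(-302416, -177947), Pow(Mul(Function('M')(Function('B')(6, -5), -12), S), -1)) = Mul(Add(-302416, -177947), Pow(Mul(Add(-1, Mul(3, 6)), 891), -1)) = Mul(-480363, Pow(Mul(Add(-1, 18), 891), -1)) = Mul(-480363, Pow(Mul(17, 891), -1)) = Mul(-480363, Pow(15147, -1)) = Mul(-480363, Rational(1, 15147)) = Rational(-160121, 5049)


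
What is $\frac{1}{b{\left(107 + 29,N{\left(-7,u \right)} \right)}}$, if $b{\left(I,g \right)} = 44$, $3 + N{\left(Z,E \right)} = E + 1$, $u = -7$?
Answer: $\frac{1}{44} \approx 0.022727$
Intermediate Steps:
$N{\left(Z,E \right)} = -2 + E$ ($N{\left(Z,E \right)} = -3 + \left(E + 1\right) = -3 + \left(1 + E\right) = -2 + E$)
$\frac{1}{b{\left(107 + 29,N{\left(-7,u \right)} \right)}} = \frac{1}{44}$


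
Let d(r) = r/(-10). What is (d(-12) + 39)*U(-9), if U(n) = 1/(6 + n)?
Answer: -67/5 ≈ -13.400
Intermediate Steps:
d(r) = -r/10 (d(r) = r*(-1/10) = -r/10)
(d(-12) + 39)*U(-9) = (-1/10*(-12) + 39)/(6 - 9) = (6/5 + 39)/(-3) = (201/5)*(-1/3) = -67/5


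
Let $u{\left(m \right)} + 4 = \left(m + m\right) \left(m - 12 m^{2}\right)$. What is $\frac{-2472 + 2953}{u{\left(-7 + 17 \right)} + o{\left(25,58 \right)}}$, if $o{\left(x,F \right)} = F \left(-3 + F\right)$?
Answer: $- \frac{481}{20614} \approx -0.023334$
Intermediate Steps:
$u{\left(m \right)} = -4 + 2 m \left(m - 12 m^{2}\right)$ ($u{\left(m \right)} = -4 + \left(m + m\right) \left(m - 12 m^{2}\right) = -4 + 2 m \left(m - 12 m^{2}\right)$)
$\frac{-2472 + 2953}{u{\left(-7 + 17 \right)} + o{\left(25,58 \right)}} = \frac{-2472 + 2953}{\left(-4 - 24 \left(-7 + 17\right)^{3} + 2 \left(-7 + 17\right)^{2}\right) + 58 \left(-3 + 58\right)} = \frac{481}{\left(-4 - 24 \cdot 10^{3} + 2 \cdot 10^{2}\right) + 58 \cdot 55} = \frac{481}{\left(-4 - 24000 + 2 \cdot 100\right) + 3190} = \frac{481}{\left(-4 - 24000 + 200\right) + 3190} = \frac{481}{-23804 + 3190} = \frac{481}{-20614} = 481 \left(- \frac{1}{20614}\right) = - \frac{481}{20614}$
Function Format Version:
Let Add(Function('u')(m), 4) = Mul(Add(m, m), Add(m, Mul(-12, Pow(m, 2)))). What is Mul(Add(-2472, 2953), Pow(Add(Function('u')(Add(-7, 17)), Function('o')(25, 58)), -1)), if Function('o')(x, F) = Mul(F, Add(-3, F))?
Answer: Rational(-481, 20614) ≈ -0.023334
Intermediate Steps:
Function('u')(m) = Add(-4, Mul(2, m, Add(m, Mul(-12, Pow(m, 2))))) (Function('u')(m) = Add(-4, Mul(Add(m, m), Add(m, Mul(-12, Pow(m, 2))))) = Add(-4, Mul(Mul(2, m), Add(m, Mul(-12, Pow(m, 2))))) = Add(-4, Mul(2, m, Add(m, Mul(-12, Pow(m, 2))))))
Mul(Add(-2472, 2953), Pow(Add(Function('u')(Add(-7, 17)), Function('o')(25, 58)), -1)) = Mul(Add(-2472, 2953), Pow(Add(Add(-4, Mul(-24, Pow(Add(-7, 17), 3)), Mul(2, Pow(Add(-7, 17), 2))), Mul(58, Add(-3, 58))), -1)) = Mul(481, Pow(Add(Add(-4, Mul(-24, Pow(10, 3)), Mul(2, Pow(10, 2))), Mul(58, 55)), -1)) = Mul(481, Pow(Add(Add(-4, Mul(-24, 1000), Mul(2, 100)), 3190), -1)) = Mul(481, Pow(Add(Add(-4, -24000, 200), 3190), -1)) = Mul(481, Pow(Add(-23804, 3190), -1)) = Mul(481, Pow(-20614, -1)) = Mul(481, Rational(-1, 20614)) = Rational(-481, 20614)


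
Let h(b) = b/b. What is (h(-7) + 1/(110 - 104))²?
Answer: 49/36 ≈ 1.3611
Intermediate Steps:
h(b) = 1
(h(-7) + 1/(110 - 104))² = (1 + 1/(110 - 104))² = (1 + 1/6)² = (1 + ⅙)² = (7/6)² = 49/36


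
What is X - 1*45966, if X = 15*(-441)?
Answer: -52581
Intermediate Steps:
X = -6615
X - 1*45966 = -6615 - 1*45966 = -6615 - 45966 = -52581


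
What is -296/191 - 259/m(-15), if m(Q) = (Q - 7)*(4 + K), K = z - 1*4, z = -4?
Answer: -75517/16808 ≈ -4.4929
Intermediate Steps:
K = -8 (K = -4 - 1*4 = -4 - 4 = -8)
m(Q) = 28 - 4*Q (m(Q) = (Q - 7)*(4 - 8) = (-7 + Q)*(-4) = 28 - 4*Q)
-296/191 - 259/m(-15) = -296/191 - 259/(28 - 4*(-15)) = -296*1/191 - 259/(28 + 60) = -296/191 - 259/88 = -75517/16808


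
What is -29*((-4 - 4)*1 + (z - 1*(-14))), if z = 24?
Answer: -870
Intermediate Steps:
-29*((-4 - 4)*1 + (z - 1*(-14))) = -29*((-4 - 4)*1 + (24 - 1*(-14))) = -29*(-8*1 + (24 + 14)) = -29*(-8 + 38) = -29*30 = -870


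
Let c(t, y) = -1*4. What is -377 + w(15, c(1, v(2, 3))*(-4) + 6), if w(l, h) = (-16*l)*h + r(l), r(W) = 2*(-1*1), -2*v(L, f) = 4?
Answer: -5659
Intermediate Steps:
v(L, f) = -2 (v(L, f) = -½*4 = -2)
c(t, y) = -4
r(W) = -2 (r(W) = 2*(-1) = -2)
w(l, h) = -2 - 16*h*l (w(l, h) = (-16*l)*h - 2 = -16*h*l - 2 = -2 - 16*h*l)
-377 + w(15, c(1, v(2, 3))*(-4) + 6) = -377 + (-2 - 16*(-4*(-4) + 6)*15) = -377 + (-2 - 16*(16 + 6)*15) = -377 + (-2 - 16*22*15) = -377 + (-2 - 5280) = -377 - 5282 = -5659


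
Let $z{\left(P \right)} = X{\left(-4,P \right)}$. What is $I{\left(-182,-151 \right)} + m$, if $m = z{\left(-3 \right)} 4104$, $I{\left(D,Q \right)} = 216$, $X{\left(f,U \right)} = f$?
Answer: $-16200$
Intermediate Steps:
$z{\left(P \right)} = -4$
$m = -16416$ ($m = \left(-4\right) 4104 = -16416$)
$I{\left(-182,-151 \right)} + m = 216 - 16416 = -16200$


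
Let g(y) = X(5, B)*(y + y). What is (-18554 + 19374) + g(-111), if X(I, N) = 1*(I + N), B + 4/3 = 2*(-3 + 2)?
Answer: 450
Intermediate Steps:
B = -10/3 (B = -4/3 + 2*(-3 + 2) = -4/3 + 2*(-1) = -4/3 - 2 = -10/3 ≈ -3.3333)
X(I, N) = I + N
g(y) = 10*y/3 (g(y) = (5 - 10/3)*(y + y) = 5*(2*y)/3 = 10*y/3)
(-18554 + 19374) + g(-111) = (-18554 + 19374) + (10/3)*(-111) = 820 - 370 = 450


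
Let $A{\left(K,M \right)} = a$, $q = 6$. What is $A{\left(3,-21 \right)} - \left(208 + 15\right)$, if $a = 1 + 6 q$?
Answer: $-186$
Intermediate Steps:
$a = 37$ ($a = 1 + 6 \cdot 6 = 1 + 36 = 37$)
$A{\left(K,M \right)} = 37$
$A{\left(3,-21 \right)} - \left(208 + 15\right) = 37 - \left(208 + 15\right) = 37 - 223 = -186$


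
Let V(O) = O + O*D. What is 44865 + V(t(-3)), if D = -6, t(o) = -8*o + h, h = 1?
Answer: 44740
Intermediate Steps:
t(o) = 1 - 8*o (t(o) = -8*o + 1 = 1 - 8*o)
V(O) = -5*O (V(O) = O + O*(-6) = O - 6*O = -5*O)
44865 + V(t(-3)) = 44865 - 5*(1 - 8*(-3)) = 44865 - 5*(1 + 24) = 44865 - 5*25 = 44865 - 125 = 44740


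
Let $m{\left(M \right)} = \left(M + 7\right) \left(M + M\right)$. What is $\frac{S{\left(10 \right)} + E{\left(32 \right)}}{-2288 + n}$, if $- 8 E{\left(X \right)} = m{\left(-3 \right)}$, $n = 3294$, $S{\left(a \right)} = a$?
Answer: $\frac{13}{1006} \approx 0.012922$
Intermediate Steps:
$m{\left(M \right)} = 2 M \left(7 + M\right)$ ($m{\left(M \right)} = \left(7 + M\right) 2 M = 2 M \left(7 + M\right)$)
$E{\left(X \right)} = 3$ ($E{\left(X \right)} = - \frac{2 \left(-3\right) \left(7 - 3\right)}{8} = - \frac{2 \left(-3\right) 4}{8} = \left(- \frac{1}{8}\right) \left(-24\right) = 3$)
$\frac{S{\left(10 \right)} + E{\left(32 \right)}}{-2288 + n} = \frac{10 + 3}{-2288 + 3294} = \frac{13}{1006}$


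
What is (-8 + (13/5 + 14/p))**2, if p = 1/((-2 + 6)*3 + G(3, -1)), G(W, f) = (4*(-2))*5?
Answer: 3948169/25 ≈ 1.5793e+5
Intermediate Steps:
G(W, f) = -40 (G(W, f) = -8*5 = -40)
p = -1/28 (p = 1/((-2 + 6)*3 - 40) = 1/(4*3 - 40) = 1/(12 - 40) = 1/(-28) = -1/28 ≈ -0.035714)
(-8 + (13/5 + 14/p))**2 = (-8 + (13/5 + 14/(-1/28)))**2 = (-8 + (13*(1/5) + 14*(-28)))**2 = (-8 + (13/5 - 392))**2 = (-8 - 1947/5)**2 = (-1987/5)**2 = 3948169/25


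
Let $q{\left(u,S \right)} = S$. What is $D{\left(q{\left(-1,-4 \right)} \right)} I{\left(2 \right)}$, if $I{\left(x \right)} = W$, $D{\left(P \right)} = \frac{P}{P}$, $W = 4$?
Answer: $4$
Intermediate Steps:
$D{\left(P \right)} = 1$
$I{\left(x \right)} = 4$
$D{\left(q{\left(-1,-4 \right)} \right)} I{\left(2 \right)} = 1 \cdot 4 = 4$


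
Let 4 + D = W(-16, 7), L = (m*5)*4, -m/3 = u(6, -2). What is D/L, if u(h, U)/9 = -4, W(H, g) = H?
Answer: -1/108 ≈ -0.0092593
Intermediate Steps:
u(h, U) = -36 (u(h, U) = 9*(-4) = -36)
m = 108 (m = -3*(-36) = 108)
L = 2160 (L = (108*5)*4 = 540*4 = 2160)
D = -20 (D = -4 - 16 = -20)
D/L = -20/2160 = -20*1/2160 = -1/108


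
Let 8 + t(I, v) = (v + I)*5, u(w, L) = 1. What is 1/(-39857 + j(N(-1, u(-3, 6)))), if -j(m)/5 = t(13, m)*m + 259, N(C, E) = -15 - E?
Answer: -1/42992 ≈ -2.3260e-5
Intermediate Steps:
t(I, v) = -8 + 5*I + 5*v (t(I, v) = -8 + (v + I)*5 = -8 + (I + v)*5 = -8 + (5*I + 5*v) = -8 + 5*I + 5*v)
j(m) = -1295 - 5*m*(57 + 5*m) (j(m) = -5*((-8 + 5*13 + 5*m)*m + 259) = -5*((-8 + 65 + 5*m)*m + 259) = -5*((57 + 5*m)*m + 259) = -5*(m*(57 + 5*m) + 259) = -5*(259 + m*(57 + 5*m)) = -1295 - 5*m*(57 + 5*m))
1/(-39857 + j(N(-1, u(-3, 6)))) = 1/(-39857 + (-1295 - 5*(-15 - 1*1)*(57 + 5*(-15 - 1*1)))) = 1/(-39857 + (-1295 - 5*(-15 - 1)*(57 + 5*(-15 - 1)))) = 1/(-39857 + (-1295 - 5*(-16)*(57 + 5*(-16)))) = 1/(-39857 + (-1295 - 5*(-16)*(57 - 80))) = 1/(-39857 + (-1295 - 5*(-16)*(-23))) = 1/(-39857 + (-1295 - 1840)) = 1/(-39857 - 3135) = 1/(-42992) = -1/42992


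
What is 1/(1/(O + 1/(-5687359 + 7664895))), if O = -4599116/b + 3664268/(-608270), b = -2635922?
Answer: -3392077158588053249/792671711093936960 ≈ -4.2793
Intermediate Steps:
O = -1715305086444/400838068735 (O = -4599116/(-2635922) + 3664268/(-608270) = -4599116*(-1/2635922) + 3664268*(-1/608270) = 2299558/1317961 - 1832134/304135 = -1715305086444/400838068735 ≈ -4.2793)
1/(1/(O + 1/(-5687359 + 7664895))) = 1/(1/(-1715305086444/400838068735 + 1/(-5687359 + 7664895))) = 1/(1/(-1715305086444/400838068735 + 1/1977536)) = 1/(1/(-3392077158588053249/792671711093936960)) = 1/(-792671711093936960/3392077158588053249) = -3392077158588053249/792671711093936960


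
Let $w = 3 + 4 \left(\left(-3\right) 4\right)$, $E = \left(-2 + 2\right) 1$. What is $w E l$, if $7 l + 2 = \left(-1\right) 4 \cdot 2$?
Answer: $0$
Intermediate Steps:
$l = - \frac{10}{7}$ ($l = - \frac{2}{7} + \frac{\left(-1\right) 4 \cdot 2}{7} = - \frac{2}{7} + \frac{\left(-4\right) 2}{7} = - \frac{2}{7} + \frac{1}{7} \left(-8\right) = - \frac{2}{7} - \frac{8}{7} = - \frac{10}{7} \approx -1.4286$)
$E = 0$ ($E = 0 \cdot 1 = 0$)
$w = -45$ ($w = 3 + 4 \left(-12\right) = 3 - 48 = -45$)
$w E l = \left(-45\right) 0 \left(- \frac{10}{7}\right) = 0 \left(- \frac{10}{7}\right) = 0$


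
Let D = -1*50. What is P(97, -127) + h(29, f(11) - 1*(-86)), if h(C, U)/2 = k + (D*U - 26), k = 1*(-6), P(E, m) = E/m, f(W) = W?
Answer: -1240125/127 ≈ -9764.8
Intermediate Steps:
D = -50
k = -6
h(C, U) = -64 - 100*U (h(C, U) = 2*(-6 + (-50*U - 26)) = 2*(-6 + (-26 - 50*U)) = 2*(-32 - 50*U) = -64 - 100*U)
P(97, -127) + h(29, f(11) - 1*(-86)) = 97/(-127) + (-64 - 100*(11 - 1*(-86))) = 97*(-1/127) + (-64 - 100*(11 + 86)) = -97/127 + (-64 - 100*97) = -97/127 + (-64 - 9700) = -97/127 - 9764 = -1240125/127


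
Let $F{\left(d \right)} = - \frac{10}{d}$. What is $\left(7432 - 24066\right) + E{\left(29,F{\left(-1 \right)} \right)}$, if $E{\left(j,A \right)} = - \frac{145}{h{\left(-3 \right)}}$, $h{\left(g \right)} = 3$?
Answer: $- \frac{50047}{3} \approx -16682.0$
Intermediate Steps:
$E{\left(j,A \right)} = - \frac{145}{3}$
$\left(7432 - 24066\right) + E{\left(29,F{\left(-1 \right)} \right)} = \left(7432 - 24066\right) - \frac{145}{3} = -16634 - \frac{145}{3} = - \frac{50047}{3}$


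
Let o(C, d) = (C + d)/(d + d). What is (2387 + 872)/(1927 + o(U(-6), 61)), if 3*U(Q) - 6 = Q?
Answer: 6518/3855 ≈ 1.6908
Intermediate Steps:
U(Q) = 2 + Q/3
o(C, d) = (C + d)/(2*d) (o(C, d) = (C + d)/((2*d)) = (C + d)*(1/(2*d)) = (C + d)/(2*d))
(2387 + 872)/(1927 + o(U(-6), 61)) = (2387 + 872)/(1927 + (1/2)*((2 + (1/3)*(-6)) + 61)/61) = 3259/(1927 + (1/2)*(1/61)*((2 - 2) + 61)) = 3259/(1927 + (1/2)*(1/61)*(0 + 61)) = 3259/(1927 + (1/2)*(1/61)*61) = 3259/(1927 + 1/2) = 3259/(3855/2) = 3259*(2/3855) = 6518/3855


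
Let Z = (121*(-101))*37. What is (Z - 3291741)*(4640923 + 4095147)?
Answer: -32707129722260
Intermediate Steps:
Z = -452177 (Z = -12221*37 = -452177)
(Z - 3291741)*(4640923 + 4095147) = (-452177 - 3291741)*(4640923 + 4095147) = -3743918*8736070 = -32707129722260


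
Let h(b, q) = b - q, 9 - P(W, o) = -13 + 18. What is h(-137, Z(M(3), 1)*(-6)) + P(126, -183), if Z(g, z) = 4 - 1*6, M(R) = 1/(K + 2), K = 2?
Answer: -145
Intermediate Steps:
M(R) = ¼ (M(R) = 1/(2 + 2) = 1/4 = ¼)
P(W, o) = 4 (P(W, o) = 9 - (-13 + 18) = 9 - 1*5 = 9 - 5 = 4)
Z(g, z) = -2 (Z(g, z) = 4 - 6 = -2)
h(-137, Z(M(3), 1)*(-6)) + P(126, -183) = (-137 - (-2)*(-6)) + 4 = (-137 - 1*12) + 4 = (-137 - 12) + 4 = -149 + 4 = -145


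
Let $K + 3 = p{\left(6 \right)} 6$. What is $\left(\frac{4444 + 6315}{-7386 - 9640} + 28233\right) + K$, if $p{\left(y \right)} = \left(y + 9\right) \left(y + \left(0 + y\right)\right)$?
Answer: $\frac{499021301}{17026} \approx 29309.0$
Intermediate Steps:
$p{\left(y \right)} = 2 y \left(9 + y\right)$ ($p{\left(y \right)} = \left(9 + y\right) \left(y + y\right) = \left(9 + y\right) 2 y = 2 y \left(9 + y\right)$)
$K = 1077$ ($K = -3 + 2 \cdot 6 \left(9 + 6\right) 6 = -3 + 2 \cdot 6 \cdot 15 \cdot 6 = -3 + 180 \cdot 6 = -3 + 1080 = 1077$)
$\left(\frac{4444 + 6315}{-7386 - 9640} + 28233\right) + K = \left(\frac{4444 + 6315}{-7386 - 9640} + 28233\right) + 1077 = \left(\frac{10759}{-17026} + 28233\right) + 1077 = \left(10759 \left(- \frac{1}{17026}\right) + 28233\right) + 1077 = \left(- \frac{10759}{17026} + 28233\right) + 1077 = \frac{480684299}{17026} + 1077 = \frac{499021301}{17026}$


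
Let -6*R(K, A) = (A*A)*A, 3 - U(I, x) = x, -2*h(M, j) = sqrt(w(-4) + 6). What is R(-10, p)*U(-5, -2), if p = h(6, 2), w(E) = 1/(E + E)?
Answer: 235*sqrt(94)/1536 ≈ 1.4833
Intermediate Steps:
w(E) = 1/(2*E)
h(M, j) = -sqrt(94)/8 (h(M, j) = -sqrt((1/2)/(-4) + 6)/2 = -sqrt((1/2)*(-1/4) + 6)/2 = -sqrt(-1/8 + 6)/2 = -sqrt(94)/8)
U(I, x) = 3 - x
p = -sqrt(94)/8 ≈ -1.2119
R(K, A) = -A**3/6 (R(K, A) = -A*A*A/6 = -A**2*A/6 = -A**3/6)
R(-10, p)*U(-5, -2) = (-(-47*sqrt(94)/256)/6)*(3 - 1*(-2)) = (-(-47)*sqrt(94)/1536)*(3 + 2) = (47*sqrt(94)/1536)*5 = 235*sqrt(94)/1536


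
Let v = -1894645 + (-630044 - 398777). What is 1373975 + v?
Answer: -1549491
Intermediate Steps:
v = -2923466 (v = -1894645 - 1028821 = -2923466)
1373975 + v = 1373975 - 2923466 = -1549491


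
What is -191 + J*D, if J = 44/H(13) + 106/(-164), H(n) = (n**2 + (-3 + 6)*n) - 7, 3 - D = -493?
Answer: -3321191/8241 ≈ -403.01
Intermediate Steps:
D = 496 (D = 3 - 1*(-493) = 3 + 493 = 496)
H(n) = -7 + n**2 + 3*n (H(n) = (n**2 + 3*n) - 7 = -7 + n**2 + 3*n)
J = -7045/16482 (J = 44/(-7 + 13**2 + 3*13) + 106/(-164) = 44/(-7 + 169 + 39) + 106*(-1/164) = 44/201 - 53/82 = -7045/16482 ≈ -0.42744)
-191 + J*D = -191 - 7045/16482*496 = -191 - 1747160/8241 = -3321191/8241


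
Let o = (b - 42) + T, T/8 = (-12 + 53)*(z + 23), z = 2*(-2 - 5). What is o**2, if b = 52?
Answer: 8773444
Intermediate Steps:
z = -14 (z = 2*(-7) = -14)
T = 2952 (T = 8*((-12 + 53)*(-14 + 23)) = 8*(41*9) = 8*369 = 2952)
o = 2962 (o = (52 - 42) + 2952 = 10 + 2952 = 2962)
o**2 = 2962**2 = 8773444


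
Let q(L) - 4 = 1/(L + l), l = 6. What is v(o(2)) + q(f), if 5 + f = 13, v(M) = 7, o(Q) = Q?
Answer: 155/14 ≈ 11.071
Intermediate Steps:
f = 8 (f = -5 + 13 = 8)
q(L) = 4 + 1/(6 + L) (q(L) = 4 + 1/(L + 6) = 4 + 1/(6 + L))
v(o(2)) + q(f) = 7 + (25 + 4*8)/(6 + 8) = 7 + (25 + 32)/14 = 7 + (1/14)*57 = 7 + 57/14 = 155/14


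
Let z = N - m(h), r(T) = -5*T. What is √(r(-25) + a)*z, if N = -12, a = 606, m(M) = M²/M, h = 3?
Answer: -15*√731 ≈ -405.56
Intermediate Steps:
m(M) = M
z = -15 (z = -12 - 1*3 = -12 - 3 = -15)
√(r(-25) + a)*z = √(-5*(-25) + 606)*(-15) = √(125 + 606)*(-15) = √731*(-15) = -15*√731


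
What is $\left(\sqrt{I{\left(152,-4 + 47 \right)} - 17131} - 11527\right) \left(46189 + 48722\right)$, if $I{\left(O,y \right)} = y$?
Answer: $-1094039097 + 759288 i \sqrt{267} \approx -1.094 \cdot 10^{9} + 1.2407 \cdot 10^{7} i$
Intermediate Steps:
$\left(\sqrt{I{\left(152,-4 + 47 \right)} - 17131} - 11527\right) \left(46189 + 48722\right) = \left(\sqrt{\left(-4 + 47\right) - 17131} - 11527\right) \left(46189 + 48722\right) = \left(\sqrt{43 - 17131} - 11527\right) 94911 = \left(\sqrt{-17088} - 11527\right) 94911 = \left(8 i \sqrt{267} - 11527\right) 94911 = \left(-11527 + 8 i \sqrt{267}\right) 94911 = -1094039097 + 759288 i \sqrt{267}$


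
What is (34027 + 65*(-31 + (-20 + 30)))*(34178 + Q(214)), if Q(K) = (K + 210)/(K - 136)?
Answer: 43543475948/39 ≈ 1.1165e+9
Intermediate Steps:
Q(K) = (210 + K)/(-136 + K)
(34027 + 65*(-31 + (-20 + 30)))*(34178 + Q(214)) = (34027 + 65*(-31 + (-20 + 30)))*(34178 + (210 + 214)/(-136 + 214)) = (34027 + 65*(-31 + 10))*(34178 + 424/78) = (34027 + 65*(-21))*(34178 + (1/78)*424) = (34027 - 1365)*(34178 + 212/39) = 32662*(1333154/39) = 43543475948/39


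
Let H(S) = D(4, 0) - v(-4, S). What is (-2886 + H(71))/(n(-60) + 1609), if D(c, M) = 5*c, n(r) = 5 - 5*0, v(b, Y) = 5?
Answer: -957/538 ≈ -1.7788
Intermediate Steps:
n(r) = 5 (n(r) = 5 + 0 = 5)
H(S) = 15 (H(S) = 5*4 - 1*5 = 20 - 5 = 15)
(-2886 + H(71))/(n(-60) + 1609) = (-2886 + 15)/(5 + 1609) = -2871/1614 = -2871*1/1614 = -957/538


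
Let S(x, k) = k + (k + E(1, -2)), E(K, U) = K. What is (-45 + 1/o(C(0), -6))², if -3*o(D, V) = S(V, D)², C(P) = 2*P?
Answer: 2304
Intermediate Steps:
S(x, k) = 1 + 2*k (S(x, k) = k + (k + 1) = k + (1 + k) = 1 + 2*k)
o(D, V) = -(1 + 2*D)²/3
(-45 + 1/o(C(0), -6))² = (-45 + 1/(-(1 + 2*(2*0))²/3))² = (-45 + 1/(-(1 + 2*0)²/3))² = (-45 + 1/(-(1 + 0)²/3))² = (-45 + 1/(-⅓*1²))² = (-45 + 1/(-⅓*1))² = (-45 + 1/(-⅓))² = (-45 - 3)² = (-48)² = 2304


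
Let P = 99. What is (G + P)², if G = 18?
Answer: 13689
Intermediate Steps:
(G + P)² = (18 + 99)² = 117² = 13689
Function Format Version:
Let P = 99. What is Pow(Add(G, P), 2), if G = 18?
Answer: 13689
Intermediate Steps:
Pow(Add(G, P), 2) = Pow(Add(18, 99), 2) = Pow(117, 2) = 13689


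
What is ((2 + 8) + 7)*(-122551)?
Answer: -2083367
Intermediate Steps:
((2 + 8) + 7)*(-122551) = (10 + 7)*(-122551) = 17*(-122551) = -2083367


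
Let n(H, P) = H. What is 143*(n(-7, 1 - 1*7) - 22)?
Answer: -4147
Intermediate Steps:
143*(n(-7, 1 - 1*7) - 22) = 143*(-7 - 22) = 143*(-29) = -4147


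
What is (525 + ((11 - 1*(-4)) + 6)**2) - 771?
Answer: 195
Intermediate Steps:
(525 + ((11 - 1*(-4)) + 6)**2) - 771 = (525 + ((11 + 4) + 6)**2) - 771 = (525 + (15 + 6)**2) - 771 = (525 + 21**2) - 771 = (525 + 441) - 771 = 966 - 771 = 195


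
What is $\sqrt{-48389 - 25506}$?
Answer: $i \sqrt{73895} \approx 271.84 i$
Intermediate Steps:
$\sqrt{-48389 - 25506} = \sqrt{-73895} = i \sqrt{73895}$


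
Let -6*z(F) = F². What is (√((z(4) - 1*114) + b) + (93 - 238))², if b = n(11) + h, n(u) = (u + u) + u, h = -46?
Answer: (435 - I*√1167)²/9 ≈ 20895.0 - 3302.3*I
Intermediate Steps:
z(F) = -F²/6
n(u) = 3*u (n(u) = 2*u + u = 3*u)
b = -13 (b = 3*11 - 46 = 33 - 46 = -13)
(√((z(4) - 1*114) + b) + (93 - 238))² = (√((-⅙*4² - 1*114) - 13) + (93 - 238))² = (√((-⅙*16 - 114) - 13) - 145)² = (√((-8/3 - 114) - 13) - 145)² = (√(-350/3 - 13) - 145)² = (√(-389/3) - 145)² = (I*√1167/3 - 145)² = (-145 + I*√1167/3)²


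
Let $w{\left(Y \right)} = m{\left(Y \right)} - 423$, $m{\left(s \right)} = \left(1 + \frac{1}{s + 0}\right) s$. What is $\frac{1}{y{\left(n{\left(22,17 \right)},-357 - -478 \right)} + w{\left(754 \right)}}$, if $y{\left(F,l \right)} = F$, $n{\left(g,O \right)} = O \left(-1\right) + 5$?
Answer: $\frac{1}{320} \approx 0.003125$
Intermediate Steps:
$n{\left(g,O \right)} = 5 - O$ ($n{\left(g,O \right)} = - O + 5 = 5 - O$)
$m{\left(s \right)} = s \left(1 + \frac{1}{s}\right)$ ($m{\left(s \right)} = \left(1 + \frac{1}{s}\right) s = s \left(1 + \frac{1}{s}\right)$)
$w{\left(Y \right)} = -422 + Y$ ($w{\left(Y \right)} = \left(1 + Y\right) - 423 = -422 + Y$)
$\frac{1}{y{\left(n{\left(22,17 \right)},-357 - -478 \right)} + w{\left(754 \right)}} = \frac{1}{\left(5 - 17\right) + \left(-422 + 754\right)} = \frac{1}{\left(5 - 17\right) + 332} = \frac{1}{-12 + 332} = \frac{1}{320}$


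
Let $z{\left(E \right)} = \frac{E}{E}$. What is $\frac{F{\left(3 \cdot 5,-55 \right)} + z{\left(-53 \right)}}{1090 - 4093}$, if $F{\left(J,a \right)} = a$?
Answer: $\frac{18}{1001} \approx 0.017982$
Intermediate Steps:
$z{\left(E \right)} = 1$
$\frac{F{\left(3 \cdot 5,-55 \right)} + z{\left(-53 \right)}}{1090 - 4093} = \frac{-55 + 1}{1090 - 4093} = - \frac{54}{-3003} = \left(-54\right) \left(- \frac{1}{3003}\right) = \frac{18}{1001}$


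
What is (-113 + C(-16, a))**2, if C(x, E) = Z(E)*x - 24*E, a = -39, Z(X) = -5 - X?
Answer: 77841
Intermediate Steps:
C(x, E) = -24*E + x*(-5 - E) (C(x, E) = (-5 - E)*x - 24*E = x*(-5 - E) - 24*E = -24*E + x*(-5 - E))
(-113 + C(-16, a))**2 = (-113 + (-24*(-39) - 1*(-16)*(5 - 39)))**2 = (-113 + (936 - 1*(-16)*(-34)))**2 = (-113 + (936 - 544))**2 = (-113 + 392)**2 = 279**2 = 77841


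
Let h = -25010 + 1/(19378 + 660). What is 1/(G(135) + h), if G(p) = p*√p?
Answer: -10042051294402/250163809049062141 - 162616184820*√15/250163809049062141 ≈ -4.2659e-5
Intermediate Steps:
G(p) = p^(3/2)
h = -501150379/20038 (h = -25010 + 1/20038 = -501150379/20038 ≈ -25010.)
1/(G(135) + h) = 1/(135^(3/2) - 501150379/20038) = 1/(405*√15 - 501150379/20038) = 1/(-501150379/20038 + 405*√15)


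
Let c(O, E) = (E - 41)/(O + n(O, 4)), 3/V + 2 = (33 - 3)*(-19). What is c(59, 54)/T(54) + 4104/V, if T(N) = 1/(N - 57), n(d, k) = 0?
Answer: -46167303/59 ≈ -7.8250e+5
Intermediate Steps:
V = -3/572 (V = 3/(-2 + (33 - 3)*(-19)) = 3/(-2 + 30*(-19)) = 3/(-2 - 570) = 3/(-572) = 3*(-1/572) = -3/572 ≈ -0.0052448)
T(N) = 1/(-57 + N)
c(O, E) = (-41 + E)/O (c(O, E) = (E - 41)/(O + 0) = (-41 + E)/O)
c(59, 54)/T(54) + 4104/V = ((-41 + 54)/59)/(1/(-57 + 54)) + 4104/(-3/572) = ((1/59)*13)/(1/(-3)) + 4104*(-572/3) = 13/(59*(-1/3)) - 782496 = (13/59)*(-3) - 782496 = -39/59 - 782496 = -46167303/59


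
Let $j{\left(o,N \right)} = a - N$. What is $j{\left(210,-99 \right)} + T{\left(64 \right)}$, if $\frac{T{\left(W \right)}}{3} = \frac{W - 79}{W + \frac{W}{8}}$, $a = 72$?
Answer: $\frac{1363}{8} \approx 170.38$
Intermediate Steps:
$j{\left(o,N \right)} = 72 - N$
$T{\left(W \right)} = \frac{8 \left(-79 + W\right)}{3 W}$ ($T{\left(W \right)} = 3 \frac{W - 79}{W + \frac{W}{8}} = 3 \frac{-79 + W}{W + W \frac{1}{8}} = 3 \frac{-79 + W}{W + \frac{W}{8}} = 3 \frac{-79 + W}{\frac{9}{8} W} = 3 \left(-79 + W\right) \frac{8}{9 W} = 3 \frac{8 \left(-79 + W\right)}{9 W} = \frac{8 \left(-79 + W\right)}{3 W}$)
$j{\left(210,-99 \right)} + T{\left(64 \right)} = \left(72 - -99\right) + \frac{8 \left(-79 + 64\right)}{3 \cdot 64} = \left(72 + 99\right) + \frac{8}{3} \cdot \frac{1}{64} \left(-15\right) = 171 - \frac{5}{8} = \frac{1363}{8}$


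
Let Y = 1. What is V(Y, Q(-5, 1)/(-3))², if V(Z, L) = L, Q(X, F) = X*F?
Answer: 25/9 ≈ 2.7778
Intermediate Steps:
Q(X, F) = F*X
V(Y, Q(-5, 1)/(-3))² = ((1*(-5))/(-3))² = (-5*(-⅓))² = (5/3)² = 25/9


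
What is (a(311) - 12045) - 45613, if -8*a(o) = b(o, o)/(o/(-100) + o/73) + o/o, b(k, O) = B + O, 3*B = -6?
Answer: -1291832635/22392 ≈ -57692.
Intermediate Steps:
B = -2 (B = (⅓)*(-6) = -2)
b(k, O) = -2 + O
a(o) = -⅛ - 1825*(-2 + o)/(54*o) (a(o) = -((-2 + o)/(o/(-100) + o/73) + o/o)/8 = -((-2 + o)/(o*(-1/100) + o*(1/73)) + 1)/8 = -((-2 + o)/(-o/100 + o/73) + 1)/8 = -((-2 + o)/((27*o/7300)) + 1)/8 = -((-2 + o)*(7300/(27*o)) + 1)/8 = -(7300*(-2 + o)/(27*o) + 1)/8 = -(1 + 7300*(-2 + o)/(27*o))/8 = -⅛ - 1825*(-2 + o)/(54*o))
(a(311) - 12045) - 45613 = ((1/216)*(14600 - 7327*311)/311 - 12045) - 45613 = ((1/216)*(1/311)*(14600 - 2278697) - 12045) - 45613 = ((1/216)*(1/311)*(-2264097) - 12045) - 45613 = (-754699/22392 - 12045) - 45613 = -270466339/22392 - 45613 = -1291832635/22392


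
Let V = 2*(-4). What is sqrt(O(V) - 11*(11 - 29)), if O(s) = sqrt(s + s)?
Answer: sqrt(198 + 4*I) ≈ 14.072 + 0.1421*I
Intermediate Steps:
V = -8
O(s) = sqrt(2)*sqrt(s) (O(s) = sqrt(2*s) = sqrt(2)*sqrt(s))
sqrt(O(V) - 11*(11 - 29)) = sqrt(sqrt(2)*sqrt(-8) - 11*(11 - 29)) = sqrt(sqrt(2)*(2*I*sqrt(2)) - 11*(-18)) = sqrt(4*I + 198) = sqrt(198 + 4*I)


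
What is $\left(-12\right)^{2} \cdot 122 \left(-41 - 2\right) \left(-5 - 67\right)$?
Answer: $54390528$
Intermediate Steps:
$\left(-12\right)^{2} \cdot 122 \left(-41 - 2\right) \left(-5 - 67\right) = 144 \cdot 122 \left(\left(-43\right) \left(-72\right)\right) = 17568 \cdot 3096 = 54390528$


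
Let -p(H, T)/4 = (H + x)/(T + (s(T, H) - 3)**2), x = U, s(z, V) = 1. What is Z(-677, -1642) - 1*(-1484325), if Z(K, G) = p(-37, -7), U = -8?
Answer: 1484265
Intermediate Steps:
x = -8
p(H, T) = -4*(-8 + H)/(4 + T) (p(H, T) = -4*(H - 8)/(T + (1 - 3)**2) = -4*(-8 + H)/(T + (-2)**2) = -4*(-8 + H)/(T + 4) = -4*(-8 + H)/(4 + T))
Z(K, G) = -60 (Z(K, G) = 4*(8 - 1*(-37))/(4 - 7) = 4*(8 + 37)/(-3) = 4*(-1/3)*45 = -60)
Z(-677, -1642) - 1*(-1484325) = -60 - 1*(-1484325) = -60 + 1484325 = 1484265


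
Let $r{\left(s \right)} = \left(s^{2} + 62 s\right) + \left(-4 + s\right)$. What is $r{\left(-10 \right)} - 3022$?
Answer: $-3556$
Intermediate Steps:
$r{\left(s \right)} = -4 + s^{2} + 63 s$
$r{\left(-10 \right)} - 3022 = \left(-4 + \left(-10\right)^{2} + 63 \left(-10\right)\right) - 3022 = \left(-4 + 100 - 630\right) - 3022 = -534 - 3022 = -3556$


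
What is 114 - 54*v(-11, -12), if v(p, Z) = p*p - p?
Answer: -7014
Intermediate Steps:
v(p, Z) = p² - p
114 - 54*v(-11, -12) = 114 - (-594)*(-1 - 11) = 114 - (-594)*(-12) = 114 - 54*132 = 114 - 7128 = -7014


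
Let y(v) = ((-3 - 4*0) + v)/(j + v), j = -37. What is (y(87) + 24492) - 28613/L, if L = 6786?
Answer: 319587499/13050 ≈ 24489.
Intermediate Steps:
y(v) = (-3 + v)/(-37 + v) (y(v) = ((-3 - 4*0) + v)/(-37 + v) = ((-3 + 0) + v)/(-37 + v) = (-3 + v)/(-37 + v))
(y(87) + 24492) - 28613/L = ((-3 + 87)/(-37 + 87) + 24492) - 28613/6786 = (84/50 + 24492) - 28613*1/6786 = ((1/50)*84 + 24492) - 2201/522 = (42/25 + 24492) - 2201/522 = 612342/25 - 2201/522 = 319587499/13050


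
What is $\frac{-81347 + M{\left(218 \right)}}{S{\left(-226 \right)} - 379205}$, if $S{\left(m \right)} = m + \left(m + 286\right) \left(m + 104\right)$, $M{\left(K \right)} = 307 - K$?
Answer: $\frac{27086}{128917} \approx 0.2101$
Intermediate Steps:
$S{\left(m \right)} = m + \left(104 + m\right) \left(286 + m\right)$ ($S{\left(m \right)} = m + \left(286 + m\right) \left(104 + m\right) = m + \left(104 + m\right) \left(286 + m\right)$)
$\frac{-81347 + M{\left(218 \right)}}{S{\left(-226 \right)} - 379205} = \frac{-81347 + \left(307 - 218\right)}{\left(29744 + \left(-226\right)^{2} + 391 \left(-226\right)\right) - 379205} = \frac{-81347 + \left(307 - 218\right)}{\left(29744 + 51076 - 88366\right) - 379205} = \frac{-81347 + 89}{-7546 - 379205} = - \frac{81258}{-386751} = \left(-81258\right) \left(- \frac{1}{386751}\right) = \frac{27086}{128917}$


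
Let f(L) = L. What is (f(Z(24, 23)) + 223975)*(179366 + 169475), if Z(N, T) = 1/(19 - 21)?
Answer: 156262977109/2 ≈ 7.8131e+10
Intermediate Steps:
Z(N, T) = -½ (Z(N, T) = 1/(-2) = -½)
(f(Z(24, 23)) + 223975)*(179366 + 169475) = (-½ + 223975)*(179366 + 169475) = (447949/2)*348841 = 156262977109/2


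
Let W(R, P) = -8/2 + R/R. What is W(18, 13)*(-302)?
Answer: 906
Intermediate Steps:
W(R, P) = -3 (W(R, P) = -8*½ + 1 = -4 + 1 = -3)
W(18, 13)*(-302) = -3*(-302) = 906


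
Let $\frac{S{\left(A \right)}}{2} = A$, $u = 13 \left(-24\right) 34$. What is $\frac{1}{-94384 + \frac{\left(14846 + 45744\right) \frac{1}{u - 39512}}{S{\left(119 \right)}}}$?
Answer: $- \frac{1192856}{112586526763} \approx -1.0595 \cdot 10^{-5}$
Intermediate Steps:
$u = -10608$ ($u = \left(-312\right) 34 = -10608$)
$S{\left(A \right)} = 2 A$
$\frac{1}{-94384 + \frac{\left(14846 + 45744\right) \frac{1}{u - 39512}}{S{\left(119 \right)}}} = \frac{1}{-94384 + \frac{\left(14846 + 45744\right) \frac{1}{-10608 - 39512}}{2 \cdot 119}} = \frac{1}{-94384 + \frac{60590 \frac{1}{-50120}}{238}} = \frac{1}{-94384 + 60590 \left(- \frac{1}{50120}\right) \frac{1}{238}} = \frac{1}{-94384 - \frac{6059}{1192856}} = \frac{1}{- \frac{112586526763}{1192856}} = - \frac{1192856}{112586526763}$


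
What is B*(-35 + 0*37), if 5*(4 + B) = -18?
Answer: 266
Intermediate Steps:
B = -38/5 (B = -4 + (⅕)*(-18) = -4 - 18/5 = -38/5 ≈ -7.6000)
B*(-35 + 0*37) = -38*(-35 + 0*37)/5 = -38*(-35 + 0)/5 = -38/5*(-35) = 266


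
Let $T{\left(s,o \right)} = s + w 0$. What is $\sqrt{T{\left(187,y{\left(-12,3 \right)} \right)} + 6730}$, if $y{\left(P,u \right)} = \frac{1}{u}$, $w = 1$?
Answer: $\sqrt{6917} \approx 83.168$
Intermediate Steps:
$T{\left(s,o \right)} = s$ ($T{\left(s,o \right)} = s + 1 \cdot 0 = s + 0 = s$)
$\sqrt{T{\left(187,y{\left(-12,3 \right)} \right)} + 6730} = \sqrt{187 + 6730} = \sqrt{6917}$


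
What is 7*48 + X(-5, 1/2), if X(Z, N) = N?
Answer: 673/2 ≈ 336.50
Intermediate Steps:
7*48 + X(-5, 1/2) = 7*48 + 1/2 = 336 + 1*(½) = 336 + ½ = 673/2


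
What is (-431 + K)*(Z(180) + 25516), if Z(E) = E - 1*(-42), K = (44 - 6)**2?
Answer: 26072594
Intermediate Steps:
K = 1444 (K = 38**2 = 1444)
Z(E) = 42 + E (Z(E) = E + 42 = 42 + E)
(-431 + K)*(Z(180) + 25516) = (-431 + 1444)*((42 + 180) + 25516) = 1013*(222 + 25516) = 1013*25738 = 26072594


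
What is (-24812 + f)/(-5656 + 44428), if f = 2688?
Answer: -5531/9693 ≈ -0.57062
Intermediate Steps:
(-24812 + f)/(-5656 + 44428) = (-24812 + 2688)/(-5656 + 44428) = -22124/38772 = -22124*1/38772 = -5531/9693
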